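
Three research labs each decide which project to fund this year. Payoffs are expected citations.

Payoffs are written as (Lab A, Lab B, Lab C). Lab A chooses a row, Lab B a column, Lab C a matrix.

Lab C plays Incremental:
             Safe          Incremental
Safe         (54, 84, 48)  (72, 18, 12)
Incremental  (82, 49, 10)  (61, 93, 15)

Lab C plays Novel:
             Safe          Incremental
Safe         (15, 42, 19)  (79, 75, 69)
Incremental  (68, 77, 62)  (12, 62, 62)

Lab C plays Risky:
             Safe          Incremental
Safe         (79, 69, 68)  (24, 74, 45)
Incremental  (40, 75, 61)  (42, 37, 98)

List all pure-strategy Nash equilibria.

(Safe, Incremental, Novel) and (Incremental, Safe, Novel)

Lab A against (Safe, Incremental): payoffs 54, 82 → best response Incremental.
Lab A against (Safe, Novel): payoffs 15, 68 → best response Incremental.
Lab A against (Safe, Risky): payoffs 79, 40 → best response Safe.
Lab A against (Incremental, Incremental): payoffs 72, 61 → best response Safe.
Lab A against (Incremental, Novel): payoffs 79, 12 → best response Safe.
Lab A against (Incremental, Risky): payoffs 24, 42 → best response Incremental.
Lab B against (Safe, Incremental): payoffs 84, 18 → best response Safe.
Lab B against (Safe, Novel): payoffs 42, 75 → best response Incremental.
Lab B against (Safe, Risky): payoffs 69, 74 → best response Incremental.
Lab B against (Incremental, Incremental): payoffs 49, 93 → best response Incremental.
Lab B against (Incremental, Novel): payoffs 77, 62 → best response Safe.
Lab B against (Incremental, Risky): payoffs 75, 37 → best response Safe.
Lab C against (Safe, Safe): payoffs 48, 19, 68 → best response Risky.
Lab C against (Safe, Incremental): payoffs 12, 69, 45 → best response Novel.
Lab C against (Incremental, Safe): payoffs 10, 62, 61 → best response Novel.
Lab C against (Incremental, Incremental): payoffs 15, 62, 98 → best response Risky.
Mutual best responses: (Safe, Incremental, Novel); (Incremental, Safe, Novel).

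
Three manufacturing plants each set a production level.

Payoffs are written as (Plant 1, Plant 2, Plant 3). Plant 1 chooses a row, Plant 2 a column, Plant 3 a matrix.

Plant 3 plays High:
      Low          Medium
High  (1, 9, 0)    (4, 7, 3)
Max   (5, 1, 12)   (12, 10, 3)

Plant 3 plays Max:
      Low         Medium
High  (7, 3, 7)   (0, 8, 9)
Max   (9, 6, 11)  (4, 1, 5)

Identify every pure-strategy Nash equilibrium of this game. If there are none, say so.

No pure-strategy Nash equilibrium.

(High, Low, High): Plant 1 can switch to Max (1 → 5). Not NE.
(High, Low, Max): Plant 1 can switch to Max (7 → 9). Not NE.
(High, Medium, High): Plant 1 can switch to Max (4 → 12). Not NE.
(High, Medium, Max): Plant 1 can switch to Max (0 → 4). Not NE.
(Max, Low, High): Plant 2 can switch to Medium (1 → 10). Not NE.
(Max, Low, Max): Plant 3 can switch to High (11 → 12). Not NE.
(The remaining 2 profiles each have a profitable deviation by the same check.)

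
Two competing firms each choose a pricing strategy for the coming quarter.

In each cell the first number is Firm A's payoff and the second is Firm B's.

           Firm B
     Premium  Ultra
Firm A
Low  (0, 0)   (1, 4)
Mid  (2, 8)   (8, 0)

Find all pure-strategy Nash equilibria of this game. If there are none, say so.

(Mid, Premium)

Firm A against Premium: payoffs 0, 2 → best response Mid.
Firm A against Ultra: payoffs 1, 8 → best response Mid.
Firm B against Low: payoffs 0, 4 → best response Ultra.
Firm B against Mid: payoffs 8, 0 → best response Premium.
Mutual best responses: (Mid, Premium).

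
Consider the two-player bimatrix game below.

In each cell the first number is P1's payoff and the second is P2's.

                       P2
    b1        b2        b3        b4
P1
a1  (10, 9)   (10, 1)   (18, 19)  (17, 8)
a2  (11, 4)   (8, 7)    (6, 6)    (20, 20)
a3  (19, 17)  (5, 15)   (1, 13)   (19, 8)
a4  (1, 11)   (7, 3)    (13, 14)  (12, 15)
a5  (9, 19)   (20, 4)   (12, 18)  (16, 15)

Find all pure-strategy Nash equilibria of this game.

P1 against b1: payoffs 10, 11, 19, 1, 9 → best response a3.
P1 against b2: payoffs 10, 8, 5, 7, 20 → best response a5.
P1 against b3: payoffs 18, 6, 1, 13, 12 → best response a1.
P1 against b4: payoffs 17, 20, 19, 12, 16 → best response a2.
P2 against a1: payoffs 9, 1, 19, 8 → best response b3.
P2 against a2: payoffs 4, 7, 6, 20 → best response b4.
P2 against a3: payoffs 17, 15, 13, 8 → best response b1.
P2 against a4: payoffs 11, 3, 14, 15 → best response b4.
P2 against a5: payoffs 19, 4, 18, 15 → best response b1.
Mutual best responses: (a1, b3); (a2, b4); (a3, b1).

The pure Nash equilibria are (a1, b3) and (a2, b4) and (a3, b1).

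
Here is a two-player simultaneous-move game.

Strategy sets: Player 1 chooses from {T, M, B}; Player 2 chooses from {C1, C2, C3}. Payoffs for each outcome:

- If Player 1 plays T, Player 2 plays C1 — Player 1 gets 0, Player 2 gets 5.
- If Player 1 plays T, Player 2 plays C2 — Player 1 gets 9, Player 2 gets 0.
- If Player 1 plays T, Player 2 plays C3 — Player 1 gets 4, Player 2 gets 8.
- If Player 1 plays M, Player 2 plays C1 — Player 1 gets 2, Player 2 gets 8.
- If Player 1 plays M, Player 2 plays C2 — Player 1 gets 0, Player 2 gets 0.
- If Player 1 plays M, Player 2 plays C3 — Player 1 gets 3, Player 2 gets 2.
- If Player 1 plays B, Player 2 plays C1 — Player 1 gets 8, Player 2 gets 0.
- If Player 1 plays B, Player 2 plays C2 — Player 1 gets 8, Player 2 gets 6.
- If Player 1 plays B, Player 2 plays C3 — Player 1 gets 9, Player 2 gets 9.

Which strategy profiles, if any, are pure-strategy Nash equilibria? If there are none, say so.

(T, C1): Player 1 can switch to M (0 → 2). Not NE.
(T, C2): Player 2 can switch to C1 (0 → 5). Not NE.
(T, C3): Player 1 can switch to B (4 → 9). Not NE.
(M, C1): Player 1 can switch to B (2 → 8). Not NE.
(M, C2): Player 1 can switch to T (0 → 9). Not NE.
(M, C3): Player 1 can switch to T (3 → 4). Not NE.
(B, C1): Player 2 can switch to C2 (0 → 6). Not NE.
(B, C2): Player 1 can switch to T (8 → 9). Not NE.
(B, C3): Player 1 gets 9, best alternative 4; Player 2 gets 9, best alternative 6. No profitable deviation — NE.

The unique pure-strategy Nash equilibrium is (B, C3).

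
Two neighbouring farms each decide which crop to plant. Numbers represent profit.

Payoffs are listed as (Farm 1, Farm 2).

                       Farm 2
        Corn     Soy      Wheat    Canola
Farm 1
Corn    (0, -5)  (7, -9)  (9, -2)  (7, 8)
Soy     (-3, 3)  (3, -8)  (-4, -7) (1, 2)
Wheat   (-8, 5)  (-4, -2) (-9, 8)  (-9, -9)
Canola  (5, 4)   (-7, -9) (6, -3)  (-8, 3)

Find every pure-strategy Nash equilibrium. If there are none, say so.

The pure Nash equilibria are (Corn, Canola), (Canola, Corn).

(Corn, Corn): Farm 1 can switch to Canola (0 → 5). Not NE.
(Corn, Soy): Farm 2 can switch to Corn (-9 → -5). Not NE.
(Corn, Wheat): Farm 2 can switch to Canola (-2 → 8). Not NE.
(Corn, Canola): Farm 1 gets 7, best alternative 1; Farm 2 gets 8, best alternative -2. No profitable deviation — NE.
(Soy, Corn): Farm 1 can switch to Corn (-3 → 0). Not NE.
(Soy, Soy): Farm 1 can switch to Corn (3 → 7). Not NE.
(Soy, Wheat): Farm 1 can switch to Corn (-4 → 9). Not NE.
(Canola, Corn): Farm 1 gets 5, best alternative 0; Farm 2 gets 4, best alternative 3. No profitable deviation — NE.
(The remaining 8 profiles each have a profitable deviation by the same check.)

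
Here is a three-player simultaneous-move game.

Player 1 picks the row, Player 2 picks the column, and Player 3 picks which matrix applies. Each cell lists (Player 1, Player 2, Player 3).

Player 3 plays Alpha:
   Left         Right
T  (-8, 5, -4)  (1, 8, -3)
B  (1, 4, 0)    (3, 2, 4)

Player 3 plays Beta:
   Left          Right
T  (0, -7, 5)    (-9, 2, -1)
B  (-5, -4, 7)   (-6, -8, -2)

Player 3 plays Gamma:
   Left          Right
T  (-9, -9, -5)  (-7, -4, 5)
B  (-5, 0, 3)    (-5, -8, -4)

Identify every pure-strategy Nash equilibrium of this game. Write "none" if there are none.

This game has no pure Nash equilibrium.

For each player, find the best response to each opponent profile; mutual best responses are the pure NE.
Player 1 against (Left, Alpha): payoffs -8, 1 → best response B.
Player 1 against (Left, Beta): payoffs 0, -5 → best response T.
Player 1 against (Left, Gamma): payoffs -9, -5 → best response B.
Player 1 against (Right, Alpha): payoffs 1, 3 → best response B.
Player 1 against (Right, Beta): payoffs -9, -6 → best response B.
Player 1 against (Right, Gamma): payoffs -7, -5 → best response B.
Player 2 against (T, Alpha): payoffs 5, 8 → best response Right.
Player 2 against (T, Beta): payoffs -7, 2 → best response Right.
Player 2 against (T, Gamma): payoffs -9, -4 → best response Right.
Player 2 against (B, Alpha): payoffs 4, 2 → best response Left.
Player 2 against (B, Beta): payoffs -4, -8 → best response Left.
Player 2 against (B, Gamma): payoffs 0, -8 → best response Left.
Player 3 against (T, Left): payoffs -4, 5, -5 → best response Beta.
Player 3 against (T, Right): payoffs -3, -1, 5 → best response Gamma.
Player 3 against (B, Left): payoffs 0, 7, 3 → best response Beta.
Player 3 against (B, Right): payoffs 4, -2, -4 → best response Alpha.
No profile is a mutual best response for all players.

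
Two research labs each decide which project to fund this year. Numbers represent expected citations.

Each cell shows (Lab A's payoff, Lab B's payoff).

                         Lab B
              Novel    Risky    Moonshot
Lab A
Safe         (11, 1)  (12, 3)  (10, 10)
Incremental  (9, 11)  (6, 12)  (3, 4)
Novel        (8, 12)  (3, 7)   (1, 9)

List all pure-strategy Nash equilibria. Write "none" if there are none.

(Safe, Moonshot)

(Safe, Novel): Lab B can switch to Risky (1 → 3). Not NE.
(Safe, Risky): Lab B can switch to Moonshot (3 → 10). Not NE.
(Safe, Moonshot): Lab A gets 10, best alternative 3; Lab B gets 10, best alternative 3. No profitable deviation — NE.
(Incremental, Novel): Lab A can switch to Safe (9 → 11). Not NE.
(Incremental, Risky): Lab A can switch to Safe (6 → 12). Not NE.
(Incremental, Moonshot): Lab A can switch to Safe (3 → 10). Not NE.
(Novel, Novel): Lab A can switch to Safe (8 → 11). Not NE.
(The remaining 2 profiles each have a profitable deviation by the same check.)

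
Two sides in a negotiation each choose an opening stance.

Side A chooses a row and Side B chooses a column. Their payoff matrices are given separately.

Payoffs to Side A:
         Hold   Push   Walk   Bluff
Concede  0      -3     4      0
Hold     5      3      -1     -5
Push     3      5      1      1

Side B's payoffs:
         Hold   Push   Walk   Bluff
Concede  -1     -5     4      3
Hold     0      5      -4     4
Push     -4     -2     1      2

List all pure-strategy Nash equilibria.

For each strategy profile, look for a profitable unilateral deviation.
(Concede, Hold): Side A can switch to Hold (0 → 5). Not NE.
(Concede, Push): Side A can switch to Hold (-3 → 3). Not NE.
(Concede, Walk): Side A gets 4, best alternative 1; Side B gets 4, best alternative 3. No profitable deviation — NE.
(Concede, Bluff): Side A can switch to Push (0 → 1). Not NE.
(Hold, Hold): Side B can switch to Push (0 → 5). Not NE.
(Hold, Push): Side A can switch to Push (3 → 5). Not NE.
(Hold, Walk): Side A can switch to Concede (-1 → 4). Not NE.
(Hold, Bluff): Side A can switch to Concede (-5 → 0). Not NE.
(Push, Hold): Side A can switch to Hold (3 → 5). Not NE.
(Push, Push): Side B can switch to Walk (-2 → 1). Not NE.
(Push, Walk): Side A can switch to Concede (1 → 4). Not NE.
(Push, Bluff): Side A gets 1, best alternative 0; Side B gets 2, best alternative 1. No profitable deviation — NE.

(Concede, Walk); (Push, Bluff)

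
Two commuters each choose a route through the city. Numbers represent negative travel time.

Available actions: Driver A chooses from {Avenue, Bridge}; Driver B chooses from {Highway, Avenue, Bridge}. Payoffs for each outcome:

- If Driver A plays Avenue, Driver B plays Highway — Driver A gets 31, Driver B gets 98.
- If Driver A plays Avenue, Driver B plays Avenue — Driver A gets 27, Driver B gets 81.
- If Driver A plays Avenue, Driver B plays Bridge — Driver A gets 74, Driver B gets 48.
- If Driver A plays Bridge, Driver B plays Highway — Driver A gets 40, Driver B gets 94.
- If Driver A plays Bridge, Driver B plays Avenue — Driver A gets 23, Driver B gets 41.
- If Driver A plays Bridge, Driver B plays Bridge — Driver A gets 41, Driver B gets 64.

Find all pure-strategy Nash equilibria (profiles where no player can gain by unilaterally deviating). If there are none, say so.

(Bridge, Highway)

For each strategy profile, look for a profitable unilateral deviation.
(Avenue, Highway): Driver A can switch to Bridge (31 → 40). Not NE.
(Avenue, Avenue): Driver B can switch to Highway (81 → 98). Not NE.
(Avenue, Bridge): Driver B can switch to Highway (48 → 98). Not NE.
(Bridge, Highway): Driver A gets 40, best alternative 31; Driver B gets 94, best alternative 64. No profitable deviation — NE.
(Bridge, Avenue): Driver A can switch to Avenue (23 → 27). Not NE.
(Bridge, Bridge): Driver A can switch to Avenue (41 → 74). Not NE.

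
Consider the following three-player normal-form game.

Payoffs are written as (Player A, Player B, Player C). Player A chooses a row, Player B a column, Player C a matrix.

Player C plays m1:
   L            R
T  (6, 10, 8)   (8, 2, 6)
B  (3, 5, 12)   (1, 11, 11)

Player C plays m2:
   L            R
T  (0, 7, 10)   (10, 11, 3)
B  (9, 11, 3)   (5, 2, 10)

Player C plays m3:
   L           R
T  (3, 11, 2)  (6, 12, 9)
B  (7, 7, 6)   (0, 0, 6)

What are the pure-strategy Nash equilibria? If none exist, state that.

Player A against (L, m1): payoffs 6, 3 → best response T.
Player A against (L, m2): payoffs 0, 9 → best response B.
Player A against (L, m3): payoffs 3, 7 → best response B.
Player A against (R, m1): payoffs 8, 1 → best response T.
Player A against (R, m2): payoffs 10, 5 → best response T.
Player A against (R, m3): payoffs 6, 0 → best response T.
Player B against (T, m1): payoffs 10, 2 → best response L.
Player B against (T, m2): payoffs 7, 11 → best response R.
Player B against (T, m3): payoffs 11, 12 → best response R.
Player B against (B, m1): payoffs 5, 11 → best response R.
Player B against (B, m2): payoffs 11, 2 → best response L.
Player B against (B, m3): payoffs 7, 0 → best response L.
Player C against (T, L): payoffs 8, 10, 2 → best response m2.
Player C against (T, R): payoffs 6, 3, 9 → best response m3.
Player C against (B, L): payoffs 12, 3, 6 → best response m1.
Player C against (B, R): payoffs 11, 10, 6 → best response m1.
Mutual best responses: (T, R, m3).

(T, R, m3)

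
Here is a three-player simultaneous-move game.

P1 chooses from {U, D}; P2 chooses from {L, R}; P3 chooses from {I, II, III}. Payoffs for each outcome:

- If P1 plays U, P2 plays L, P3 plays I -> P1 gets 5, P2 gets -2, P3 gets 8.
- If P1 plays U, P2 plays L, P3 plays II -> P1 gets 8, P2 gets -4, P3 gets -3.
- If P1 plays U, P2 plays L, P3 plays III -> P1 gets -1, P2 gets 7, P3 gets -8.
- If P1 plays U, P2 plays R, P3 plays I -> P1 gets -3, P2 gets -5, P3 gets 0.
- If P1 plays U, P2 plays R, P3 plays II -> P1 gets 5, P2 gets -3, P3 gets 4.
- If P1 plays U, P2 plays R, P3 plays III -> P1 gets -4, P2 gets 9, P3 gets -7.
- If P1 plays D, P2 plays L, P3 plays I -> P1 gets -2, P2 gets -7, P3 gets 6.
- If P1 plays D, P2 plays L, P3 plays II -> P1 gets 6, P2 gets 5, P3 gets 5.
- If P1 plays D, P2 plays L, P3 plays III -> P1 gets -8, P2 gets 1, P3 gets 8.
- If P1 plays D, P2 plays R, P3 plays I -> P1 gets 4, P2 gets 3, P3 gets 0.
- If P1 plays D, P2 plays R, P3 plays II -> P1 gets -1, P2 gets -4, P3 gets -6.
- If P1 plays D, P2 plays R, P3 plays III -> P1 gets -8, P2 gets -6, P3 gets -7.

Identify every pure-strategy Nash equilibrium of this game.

The pure Nash equilibria are (U, L, I), (U, R, II), (D, R, I).

(U, L, I): P1 gets 5, best alternative -2; P2 gets -2, best alternative -5; P3 gets 8, best alternative -3. No profitable deviation — NE.
(U, L, II): P2 can switch to R (-4 → -3). Not NE.
(U, L, III): P2 can switch to R (7 → 9). Not NE.
(U, R, I): P1 can switch to D (-3 → 4). Not NE.
(U, R, II): P1 gets 5, best alternative -1; P2 gets -3, best alternative -4; P3 gets 4, best alternative 0. No profitable deviation — NE.
(U, R, III): P3 can switch to I (-7 → 0). Not NE.
(D, L, I): P1 can switch to U (-2 → 5). Not NE.
(D, L, II): P1 can switch to U (6 → 8). Not NE.
(D, R, I): P1 gets 4, best alternative -3; P2 gets 3, best alternative -7; P3 gets 0, best alternative -6. No profitable deviation — NE.
(The remaining 3 profiles each have a profitable deviation by the same check.)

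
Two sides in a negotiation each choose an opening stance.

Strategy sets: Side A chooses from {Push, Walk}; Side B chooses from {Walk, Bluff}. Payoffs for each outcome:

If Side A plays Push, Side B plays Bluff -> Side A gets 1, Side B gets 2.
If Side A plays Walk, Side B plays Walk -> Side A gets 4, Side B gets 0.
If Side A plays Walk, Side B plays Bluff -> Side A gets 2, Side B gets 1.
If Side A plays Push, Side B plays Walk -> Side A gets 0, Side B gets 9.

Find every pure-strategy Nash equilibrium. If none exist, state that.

Pure NE: (Walk, Bluff)

(Push, Walk): Side A can switch to Walk (0 → 4). Not NE.
(Push, Bluff): Side A can switch to Walk (1 → 2). Not NE.
(Walk, Walk): Side B can switch to Bluff (0 → 1). Not NE.
(Walk, Bluff): Side A gets 2, best alternative 1; Side B gets 1, best alternative 0. No profitable deviation — NE.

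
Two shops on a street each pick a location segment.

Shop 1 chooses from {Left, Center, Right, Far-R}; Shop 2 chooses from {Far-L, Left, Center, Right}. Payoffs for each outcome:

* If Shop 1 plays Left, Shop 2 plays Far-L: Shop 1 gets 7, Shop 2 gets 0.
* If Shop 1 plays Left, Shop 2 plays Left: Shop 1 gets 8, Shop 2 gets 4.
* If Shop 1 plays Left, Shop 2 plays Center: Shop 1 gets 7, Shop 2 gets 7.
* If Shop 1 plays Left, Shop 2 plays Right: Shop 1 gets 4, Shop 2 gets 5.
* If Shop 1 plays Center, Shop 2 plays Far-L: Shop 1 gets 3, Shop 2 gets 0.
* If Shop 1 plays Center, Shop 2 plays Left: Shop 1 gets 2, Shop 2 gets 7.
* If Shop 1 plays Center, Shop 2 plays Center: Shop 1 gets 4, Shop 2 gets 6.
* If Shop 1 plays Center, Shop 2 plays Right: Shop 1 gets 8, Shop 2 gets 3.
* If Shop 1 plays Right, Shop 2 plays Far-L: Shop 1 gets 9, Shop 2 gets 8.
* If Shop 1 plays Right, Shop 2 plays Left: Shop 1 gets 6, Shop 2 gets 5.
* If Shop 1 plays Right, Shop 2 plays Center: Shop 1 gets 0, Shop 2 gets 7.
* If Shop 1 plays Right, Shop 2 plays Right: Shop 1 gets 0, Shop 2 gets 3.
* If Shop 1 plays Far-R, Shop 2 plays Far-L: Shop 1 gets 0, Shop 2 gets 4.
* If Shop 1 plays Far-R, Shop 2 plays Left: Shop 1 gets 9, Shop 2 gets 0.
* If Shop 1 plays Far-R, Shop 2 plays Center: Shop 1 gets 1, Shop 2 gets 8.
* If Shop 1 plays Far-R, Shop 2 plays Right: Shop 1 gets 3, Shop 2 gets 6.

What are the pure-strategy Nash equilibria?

Pure-strategy Nash equilibria: (Left, Center); (Right, Far-L)

(Left, Far-L): Shop 1 can switch to Right (7 → 9). Not NE.
(Left, Left): Shop 1 can switch to Far-R (8 → 9). Not NE.
(Left, Center): Shop 1 gets 7, best alternative 4; Shop 2 gets 7, best alternative 5. No profitable deviation — NE.
(Left, Right): Shop 1 can switch to Center (4 → 8). Not NE.
(Center, Far-L): Shop 1 can switch to Left (3 → 7). Not NE.
(Center, Left): Shop 1 can switch to Left (2 → 8). Not NE.
(Center, Center): Shop 1 can switch to Left (4 → 7). Not NE.
(Center, Right): Shop 2 can switch to Left (3 → 7). Not NE.
(Right, Far-L): Shop 1 gets 9, best alternative 7; Shop 2 gets 8, best alternative 7. No profitable deviation — NE.
(Right, Left): Shop 1 can switch to Left (6 → 8). Not NE.
(Right, Center): Shop 1 can switch to Left (0 → 7). Not NE.
(Right, Right): Shop 1 can switch to Left (0 → 4). Not NE.
(Far-R, Far-L): Shop 1 can switch to Left (0 → 7). Not NE.
(Far-R, Left): Shop 2 can switch to Far-L (0 → 4). Not NE.
(The remaining 2 profiles each have a profitable deviation by the same check.)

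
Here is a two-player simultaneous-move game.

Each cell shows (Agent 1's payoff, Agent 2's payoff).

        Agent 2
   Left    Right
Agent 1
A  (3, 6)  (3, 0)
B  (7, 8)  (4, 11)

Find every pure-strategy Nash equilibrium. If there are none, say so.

(A, Left): Agent 1 can switch to B (3 → 7). Not NE.
(A, Right): Agent 1 can switch to B (3 → 4). Not NE.
(B, Left): Agent 2 can switch to Right (8 → 11). Not NE.
(B, Right): Agent 1 gets 4, best alternative 3; Agent 2 gets 11, best alternative 8. No profitable deviation — NE.

The unique pure-strategy Nash equilibrium is (B, Right).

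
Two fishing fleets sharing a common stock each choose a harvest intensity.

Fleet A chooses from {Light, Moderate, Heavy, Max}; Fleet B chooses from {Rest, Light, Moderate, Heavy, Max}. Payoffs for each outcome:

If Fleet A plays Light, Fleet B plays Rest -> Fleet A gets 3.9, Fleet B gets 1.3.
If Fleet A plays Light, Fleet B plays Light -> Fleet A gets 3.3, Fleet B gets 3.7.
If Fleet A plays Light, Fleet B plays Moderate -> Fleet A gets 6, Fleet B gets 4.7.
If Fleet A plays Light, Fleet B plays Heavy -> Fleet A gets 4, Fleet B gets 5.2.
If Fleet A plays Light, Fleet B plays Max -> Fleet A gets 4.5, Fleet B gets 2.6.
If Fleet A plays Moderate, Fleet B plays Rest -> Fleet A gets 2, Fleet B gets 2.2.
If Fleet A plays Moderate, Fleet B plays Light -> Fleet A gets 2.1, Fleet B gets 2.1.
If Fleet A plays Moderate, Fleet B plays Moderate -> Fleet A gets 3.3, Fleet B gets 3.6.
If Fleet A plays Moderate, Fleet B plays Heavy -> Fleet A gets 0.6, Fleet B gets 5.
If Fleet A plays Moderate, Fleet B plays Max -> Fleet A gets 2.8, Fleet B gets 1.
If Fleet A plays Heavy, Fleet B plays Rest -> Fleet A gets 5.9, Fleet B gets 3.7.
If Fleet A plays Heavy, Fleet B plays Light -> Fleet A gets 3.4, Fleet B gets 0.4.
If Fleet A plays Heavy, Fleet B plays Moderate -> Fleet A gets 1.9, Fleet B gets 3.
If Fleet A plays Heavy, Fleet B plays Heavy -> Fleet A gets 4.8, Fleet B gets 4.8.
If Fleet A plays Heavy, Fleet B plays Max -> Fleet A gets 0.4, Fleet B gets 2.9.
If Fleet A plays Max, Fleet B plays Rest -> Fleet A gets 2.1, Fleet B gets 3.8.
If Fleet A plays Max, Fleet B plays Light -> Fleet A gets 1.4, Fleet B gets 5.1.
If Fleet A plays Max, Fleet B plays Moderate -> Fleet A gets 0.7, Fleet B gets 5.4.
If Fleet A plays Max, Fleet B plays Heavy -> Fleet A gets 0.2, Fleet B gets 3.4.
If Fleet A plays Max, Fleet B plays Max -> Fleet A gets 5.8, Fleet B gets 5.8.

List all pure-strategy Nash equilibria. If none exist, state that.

Pure-strategy Nash equilibria: (Heavy, Heavy); (Max, Max)

For each player, find the best response to each opponent profile; mutual best responses are the pure NE.
Fleet A against Rest: payoffs 3.9, 2, 5.9, 2.1 → best response Heavy.
Fleet A against Light: payoffs 3.3, 2.1, 3.4, 1.4 → best response Heavy.
Fleet A against Moderate: payoffs 6, 3.3, 1.9, 0.7 → best response Light.
Fleet A against Heavy: payoffs 4, 0.6, 4.8, 0.2 → best response Heavy.
Fleet A against Max: payoffs 4.5, 2.8, 0.4, 5.8 → best response Max.
Fleet B against Light: payoffs 1.3, 3.7, 4.7, 5.2, 2.6 → best response Heavy.
Fleet B against Moderate: payoffs 2.2, 2.1, 3.6, 5, 1 → best response Heavy.
Fleet B against Heavy: payoffs 3.7, 0.4, 3, 4.8, 2.9 → best response Heavy.
Fleet B against Max: payoffs 3.8, 5.1, 5.4, 3.4, 5.8 → best response Max.
Mutual best responses: (Heavy, Heavy); (Max, Max).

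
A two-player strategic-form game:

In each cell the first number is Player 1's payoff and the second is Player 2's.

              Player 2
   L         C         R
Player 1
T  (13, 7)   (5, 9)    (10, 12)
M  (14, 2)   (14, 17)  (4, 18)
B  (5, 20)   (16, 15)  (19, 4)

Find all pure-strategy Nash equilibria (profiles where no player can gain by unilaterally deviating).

(T, L): Player 1 can switch to M (13 → 14). Not NE.
(T, C): Player 1 can switch to M (5 → 14). Not NE.
(T, R): Player 1 can switch to B (10 → 19). Not NE.
(M, L): Player 2 can switch to C (2 → 17). Not NE.
(M, C): Player 1 can switch to B (14 → 16). Not NE.
(M, R): Player 1 can switch to T (4 → 10). Not NE.
(B, L): Player 1 can switch to T (5 → 13). Not NE.
(B, C): Player 2 can switch to L (15 → 20). Not NE.
(B, R): Player 2 can switch to L (4 → 20). Not NE.

No pure-strategy Nash equilibrium.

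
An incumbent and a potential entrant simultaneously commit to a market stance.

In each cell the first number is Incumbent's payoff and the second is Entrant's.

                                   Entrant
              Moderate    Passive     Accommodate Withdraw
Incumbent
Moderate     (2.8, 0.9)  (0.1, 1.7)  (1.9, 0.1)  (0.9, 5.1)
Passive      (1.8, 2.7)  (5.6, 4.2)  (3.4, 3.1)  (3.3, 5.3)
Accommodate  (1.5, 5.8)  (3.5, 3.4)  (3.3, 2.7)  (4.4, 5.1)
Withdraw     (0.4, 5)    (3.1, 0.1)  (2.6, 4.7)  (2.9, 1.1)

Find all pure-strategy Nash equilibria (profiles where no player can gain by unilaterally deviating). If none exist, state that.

Incumbent against Moderate: payoffs 2.8, 1.8, 1.5, 0.4 → best response Moderate.
Incumbent against Passive: payoffs 0.1, 5.6, 3.5, 3.1 → best response Passive.
Incumbent against Accommodate: payoffs 1.9, 3.4, 3.3, 2.6 → best response Passive.
Incumbent against Withdraw: payoffs 0.9, 3.3, 4.4, 2.9 → best response Accommodate.
Entrant against Moderate: payoffs 0.9, 1.7, 0.1, 5.1 → best response Withdraw.
Entrant against Passive: payoffs 2.7, 4.2, 3.1, 5.3 → best response Withdraw.
Entrant against Accommodate: payoffs 5.8, 3.4, 2.7, 5.1 → best response Moderate.
Entrant against Withdraw: payoffs 5, 0.1, 4.7, 1.1 → best response Moderate.
No profile is a mutual best response for all players.

No pure-strategy Nash equilibrium.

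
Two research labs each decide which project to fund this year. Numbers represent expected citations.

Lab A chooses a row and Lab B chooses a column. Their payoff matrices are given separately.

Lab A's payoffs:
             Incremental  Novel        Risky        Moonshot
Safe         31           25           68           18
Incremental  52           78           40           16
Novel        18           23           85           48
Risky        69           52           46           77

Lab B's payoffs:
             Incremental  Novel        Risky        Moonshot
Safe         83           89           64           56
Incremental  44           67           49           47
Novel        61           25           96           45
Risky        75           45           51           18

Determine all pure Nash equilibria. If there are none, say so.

(Incremental, Novel), (Novel, Risky), (Risky, Incremental)

Lab A against Incremental: payoffs 31, 52, 18, 69 → best response Risky.
Lab A against Novel: payoffs 25, 78, 23, 52 → best response Incremental.
Lab A against Risky: payoffs 68, 40, 85, 46 → best response Novel.
Lab A against Moonshot: payoffs 18, 16, 48, 77 → best response Risky.
Lab B against Safe: payoffs 83, 89, 64, 56 → best response Novel.
Lab B against Incremental: payoffs 44, 67, 49, 47 → best response Novel.
Lab B against Novel: payoffs 61, 25, 96, 45 → best response Risky.
Lab B against Risky: payoffs 75, 45, 51, 18 → best response Incremental.
Mutual best responses: (Incremental, Novel); (Novel, Risky); (Risky, Incremental).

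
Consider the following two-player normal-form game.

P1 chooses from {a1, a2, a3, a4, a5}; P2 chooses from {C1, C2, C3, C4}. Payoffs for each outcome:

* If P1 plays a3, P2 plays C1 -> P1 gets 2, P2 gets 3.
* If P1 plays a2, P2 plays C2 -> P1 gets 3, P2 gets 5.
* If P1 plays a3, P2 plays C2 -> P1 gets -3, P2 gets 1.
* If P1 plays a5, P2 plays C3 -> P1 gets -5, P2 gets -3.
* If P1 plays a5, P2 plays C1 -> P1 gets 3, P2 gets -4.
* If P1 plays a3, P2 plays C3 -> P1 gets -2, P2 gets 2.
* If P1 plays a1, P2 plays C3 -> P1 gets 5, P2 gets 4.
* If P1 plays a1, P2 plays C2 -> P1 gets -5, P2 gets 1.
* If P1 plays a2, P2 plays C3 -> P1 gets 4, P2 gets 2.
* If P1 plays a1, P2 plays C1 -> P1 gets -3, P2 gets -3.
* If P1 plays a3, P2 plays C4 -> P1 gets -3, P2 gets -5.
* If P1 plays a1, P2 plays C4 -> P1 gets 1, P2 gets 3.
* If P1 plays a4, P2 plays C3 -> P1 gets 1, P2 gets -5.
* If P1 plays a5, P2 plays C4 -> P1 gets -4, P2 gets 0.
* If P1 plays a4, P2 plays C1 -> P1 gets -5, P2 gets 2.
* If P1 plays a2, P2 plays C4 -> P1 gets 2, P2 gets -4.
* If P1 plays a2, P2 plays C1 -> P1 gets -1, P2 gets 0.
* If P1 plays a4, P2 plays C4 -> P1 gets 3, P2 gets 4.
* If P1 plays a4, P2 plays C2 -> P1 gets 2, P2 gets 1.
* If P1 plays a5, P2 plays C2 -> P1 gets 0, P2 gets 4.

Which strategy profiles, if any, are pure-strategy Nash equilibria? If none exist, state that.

P1 against C1: payoffs -3, -1, 2, -5, 3 → best response a5.
P1 against C2: payoffs -5, 3, -3, 2, 0 → best response a2.
P1 against C3: payoffs 5, 4, -2, 1, -5 → best response a1.
P1 against C4: payoffs 1, 2, -3, 3, -4 → best response a4.
P2 against a1: payoffs -3, 1, 4, 3 → best response C3.
P2 against a2: payoffs 0, 5, 2, -4 → best response C2.
P2 against a3: payoffs 3, 1, 2, -5 → best response C1.
P2 against a4: payoffs 2, 1, -5, 4 → best response C4.
P2 against a5: payoffs -4, 4, -3, 0 → best response C2.
Mutual best responses: (a1, C3); (a2, C2); (a4, C4).

The pure Nash equilibria are (a1, C3); (a2, C2); (a4, C4).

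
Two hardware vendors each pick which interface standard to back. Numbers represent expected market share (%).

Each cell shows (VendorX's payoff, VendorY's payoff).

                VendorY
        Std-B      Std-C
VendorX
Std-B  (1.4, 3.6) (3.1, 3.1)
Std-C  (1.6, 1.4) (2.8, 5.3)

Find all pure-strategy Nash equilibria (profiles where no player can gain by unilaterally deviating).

This game has no pure Nash equilibrium.

VendorX against Std-B: payoffs 1.4, 1.6 → best response Std-C.
VendorX against Std-C: payoffs 3.1, 2.8 → best response Std-B.
VendorY against Std-B: payoffs 3.6, 3.1 → best response Std-B.
VendorY against Std-C: payoffs 1.4, 5.3 → best response Std-C.
No profile is a mutual best response for all players.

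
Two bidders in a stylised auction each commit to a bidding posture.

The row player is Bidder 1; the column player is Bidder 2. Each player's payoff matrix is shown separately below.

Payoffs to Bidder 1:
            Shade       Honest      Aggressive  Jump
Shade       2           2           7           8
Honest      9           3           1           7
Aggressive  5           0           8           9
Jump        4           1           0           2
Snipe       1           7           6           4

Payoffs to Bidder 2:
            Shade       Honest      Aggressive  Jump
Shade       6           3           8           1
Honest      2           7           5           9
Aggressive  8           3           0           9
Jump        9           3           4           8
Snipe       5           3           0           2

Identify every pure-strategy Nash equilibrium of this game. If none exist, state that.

(Aggressive, Jump)

Bidder 1 against Shade: payoffs 2, 9, 5, 4, 1 → best response Honest.
Bidder 1 against Honest: payoffs 2, 3, 0, 1, 7 → best response Snipe.
Bidder 1 against Aggressive: payoffs 7, 1, 8, 0, 6 → best response Aggressive.
Bidder 1 against Jump: payoffs 8, 7, 9, 2, 4 → best response Aggressive.
Bidder 2 against Shade: payoffs 6, 3, 8, 1 → best response Aggressive.
Bidder 2 against Honest: payoffs 2, 7, 5, 9 → best response Jump.
Bidder 2 against Aggressive: payoffs 8, 3, 0, 9 → best response Jump.
Bidder 2 against Jump: payoffs 9, 3, 4, 8 → best response Shade.
Bidder 2 against Snipe: payoffs 5, 3, 0, 2 → best response Shade.
Mutual best responses: (Aggressive, Jump).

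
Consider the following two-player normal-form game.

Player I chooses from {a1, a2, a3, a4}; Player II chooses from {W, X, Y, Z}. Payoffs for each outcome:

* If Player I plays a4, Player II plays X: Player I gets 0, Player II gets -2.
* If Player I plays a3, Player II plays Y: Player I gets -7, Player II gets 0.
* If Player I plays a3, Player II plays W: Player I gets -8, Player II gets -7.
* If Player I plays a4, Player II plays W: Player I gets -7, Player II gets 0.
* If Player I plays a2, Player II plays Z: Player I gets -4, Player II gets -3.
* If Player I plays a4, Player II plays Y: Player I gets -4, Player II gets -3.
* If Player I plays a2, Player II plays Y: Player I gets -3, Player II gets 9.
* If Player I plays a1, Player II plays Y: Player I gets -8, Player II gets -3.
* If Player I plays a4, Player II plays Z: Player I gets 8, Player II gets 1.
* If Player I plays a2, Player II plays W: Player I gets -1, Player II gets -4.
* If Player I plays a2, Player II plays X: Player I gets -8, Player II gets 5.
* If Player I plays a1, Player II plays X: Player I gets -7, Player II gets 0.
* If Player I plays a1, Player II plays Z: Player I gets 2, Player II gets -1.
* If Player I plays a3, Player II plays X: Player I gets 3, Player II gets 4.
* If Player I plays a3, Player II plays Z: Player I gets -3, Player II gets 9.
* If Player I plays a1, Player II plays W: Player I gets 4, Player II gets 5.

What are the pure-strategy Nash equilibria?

Player I against W: payoffs 4, -1, -8, -7 → best response a1.
Player I against X: payoffs -7, -8, 3, 0 → best response a3.
Player I against Y: payoffs -8, -3, -7, -4 → best response a2.
Player I against Z: payoffs 2, -4, -3, 8 → best response a4.
Player II against a1: payoffs 5, 0, -3, -1 → best response W.
Player II against a2: payoffs -4, 5, 9, -3 → best response Y.
Player II against a3: payoffs -7, 4, 0, 9 → best response Z.
Player II against a4: payoffs 0, -2, -3, 1 → best response Z.
Mutual best responses: (a1, W); (a2, Y); (a4, Z).

The pure Nash equilibria are (a1, W) and (a2, Y) and (a4, Z).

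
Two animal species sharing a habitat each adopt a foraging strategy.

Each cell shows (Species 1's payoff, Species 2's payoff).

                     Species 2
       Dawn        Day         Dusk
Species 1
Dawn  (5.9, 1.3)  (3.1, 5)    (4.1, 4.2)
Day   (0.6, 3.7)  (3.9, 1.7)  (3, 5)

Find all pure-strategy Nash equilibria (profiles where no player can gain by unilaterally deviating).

(Dawn, Dawn): Species 2 can switch to Day (1.3 → 5). Not NE.
(Dawn, Day): Species 1 can switch to Day (3.1 → 3.9). Not NE.
(Dawn, Dusk): Species 2 can switch to Day (4.2 → 5). Not NE.
(Day, Dawn): Species 1 can switch to Dawn (0.6 → 5.9). Not NE.
(Day, Day): Species 2 can switch to Dawn (1.7 → 3.7). Not NE.
(Day, Dusk): Species 1 can switch to Dawn (3 → 4.1). Not NE.

No pure-strategy Nash equilibrium.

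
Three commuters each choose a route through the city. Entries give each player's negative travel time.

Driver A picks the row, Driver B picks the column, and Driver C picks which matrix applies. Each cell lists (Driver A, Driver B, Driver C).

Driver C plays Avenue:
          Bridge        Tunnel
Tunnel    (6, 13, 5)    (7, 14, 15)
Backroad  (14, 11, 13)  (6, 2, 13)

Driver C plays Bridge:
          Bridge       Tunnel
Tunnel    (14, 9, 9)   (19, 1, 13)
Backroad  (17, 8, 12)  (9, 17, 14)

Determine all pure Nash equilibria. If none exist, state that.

The pure Nash equilibria are (Tunnel, Tunnel, Avenue) and (Backroad, Bridge, Avenue).

For each player, find the best response to each opponent profile; mutual best responses are the pure NE.
Driver A against (Bridge, Avenue): payoffs 6, 14 → best response Backroad.
Driver A against (Bridge, Bridge): payoffs 14, 17 → best response Backroad.
Driver A against (Tunnel, Avenue): payoffs 7, 6 → best response Tunnel.
Driver A against (Tunnel, Bridge): payoffs 19, 9 → best response Tunnel.
Driver B against (Tunnel, Avenue): payoffs 13, 14 → best response Tunnel.
Driver B against (Tunnel, Bridge): payoffs 9, 1 → best response Bridge.
Driver B against (Backroad, Avenue): payoffs 11, 2 → best response Bridge.
Driver B against (Backroad, Bridge): payoffs 8, 17 → best response Tunnel.
Driver C against (Tunnel, Bridge): payoffs 5, 9 → best response Bridge.
Driver C against (Tunnel, Tunnel): payoffs 15, 13 → best response Avenue.
Driver C against (Backroad, Bridge): payoffs 13, 12 → best response Avenue.
Driver C against (Backroad, Tunnel): payoffs 13, 14 → best response Bridge.
Mutual best responses: (Tunnel, Tunnel, Avenue); (Backroad, Bridge, Avenue).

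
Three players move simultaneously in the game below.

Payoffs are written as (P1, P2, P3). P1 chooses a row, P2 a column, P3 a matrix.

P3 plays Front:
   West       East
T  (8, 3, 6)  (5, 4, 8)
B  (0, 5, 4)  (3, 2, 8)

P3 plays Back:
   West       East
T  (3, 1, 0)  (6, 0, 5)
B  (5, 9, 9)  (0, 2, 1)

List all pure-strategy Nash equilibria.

(T, West, Front): P2 can switch to East (3 → 4). Not NE.
(T, West, Back): P1 can switch to B (3 → 5). Not NE.
(T, East, Front): P1 gets 5, best alternative 3; P2 gets 4, best alternative 3; P3 gets 8, best alternative 5. No profitable deviation — NE.
(T, East, Back): P2 can switch to West (0 → 1). Not NE.
(B, West, Front): P1 can switch to T (0 → 8). Not NE.
(B, West, Back): P1 gets 5, best alternative 3; P2 gets 9, best alternative 2; P3 gets 9, best alternative 4. No profitable deviation — NE.
(B, East, Front): P1 can switch to T (3 → 5). Not NE.
(B, East, Back): P1 can switch to T (0 → 6). Not NE.

(T, East, Front), (B, West, Back)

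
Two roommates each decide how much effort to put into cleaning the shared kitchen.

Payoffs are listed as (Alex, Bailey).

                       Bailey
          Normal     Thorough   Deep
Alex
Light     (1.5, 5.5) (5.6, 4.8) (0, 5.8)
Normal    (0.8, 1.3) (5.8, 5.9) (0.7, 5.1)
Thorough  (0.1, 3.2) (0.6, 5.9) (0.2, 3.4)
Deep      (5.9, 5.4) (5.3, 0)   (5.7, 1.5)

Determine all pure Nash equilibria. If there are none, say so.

For each player, find the best response to each opponent profile; mutual best responses are the pure NE.
Alex against Normal: payoffs 1.5, 0.8, 0.1, 5.9 → best response Deep.
Alex against Thorough: payoffs 5.6, 5.8, 0.6, 5.3 → best response Normal.
Alex against Deep: payoffs 0, 0.7, 0.2, 5.7 → best response Deep.
Bailey against Light: payoffs 5.5, 4.8, 5.8 → best response Deep.
Bailey against Normal: payoffs 1.3, 5.9, 5.1 → best response Thorough.
Bailey against Thorough: payoffs 3.2, 5.9, 3.4 → best response Thorough.
Bailey against Deep: payoffs 5.4, 0, 1.5 → best response Normal.
Mutual best responses: (Normal, Thorough); (Deep, Normal).

The pure Nash equilibria are (Normal, Thorough); (Deep, Normal).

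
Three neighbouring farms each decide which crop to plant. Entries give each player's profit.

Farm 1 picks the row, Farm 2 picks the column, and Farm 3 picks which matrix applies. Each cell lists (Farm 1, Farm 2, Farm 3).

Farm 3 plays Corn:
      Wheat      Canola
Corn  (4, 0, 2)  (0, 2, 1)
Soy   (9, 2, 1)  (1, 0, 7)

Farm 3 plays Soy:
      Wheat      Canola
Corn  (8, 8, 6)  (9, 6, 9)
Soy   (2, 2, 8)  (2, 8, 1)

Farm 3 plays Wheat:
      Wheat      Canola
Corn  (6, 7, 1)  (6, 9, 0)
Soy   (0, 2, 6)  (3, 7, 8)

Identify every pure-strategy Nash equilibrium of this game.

For each strategy profile, look for a profitable unilateral deviation.
(Corn, Wheat, Corn): Farm 1 can switch to Soy (4 → 9). Not NE.
(Corn, Wheat, Soy): Farm 1 gets 8, best alternative 2; Farm 2 gets 8, best alternative 6; Farm 3 gets 6, best alternative 2. No profitable deviation — NE.
(Corn, Wheat, Wheat): Farm 2 can switch to Canola (7 → 9). Not NE.
(Corn, Canola, Corn): Farm 1 can switch to Soy (0 → 1). Not NE.
(Corn, Canola, Soy): Farm 2 can switch to Wheat (6 → 8). Not NE.
(Corn, Canola, Wheat): Farm 3 can switch to Corn (0 → 1). Not NE.
(Soy, Wheat, Corn): Farm 3 can switch to Soy (1 → 8). Not NE.
(Soy, Wheat, Soy): Farm 1 can switch to Corn (2 → 8). Not NE.
(Soy, Wheat, Wheat): Farm 1 can switch to Corn (0 → 6). Not NE.
(The remaining 3 profiles each have a profitable deviation by the same check.)

Pure NE: (Corn, Wheat, Soy)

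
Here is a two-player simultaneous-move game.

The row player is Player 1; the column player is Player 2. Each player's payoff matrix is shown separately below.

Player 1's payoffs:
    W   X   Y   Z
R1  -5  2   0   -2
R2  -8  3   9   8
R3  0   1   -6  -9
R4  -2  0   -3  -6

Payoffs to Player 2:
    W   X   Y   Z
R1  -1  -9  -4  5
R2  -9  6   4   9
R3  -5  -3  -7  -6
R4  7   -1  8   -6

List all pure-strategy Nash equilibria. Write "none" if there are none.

The unique pure-strategy Nash equilibrium is (R2, Z).

Player 1 against W: payoffs -5, -8, 0, -2 → best response R3.
Player 1 against X: payoffs 2, 3, 1, 0 → best response R2.
Player 1 against Y: payoffs 0, 9, -6, -3 → best response R2.
Player 1 against Z: payoffs -2, 8, -9, -6 → best response R2.
Player 2 against R1: payoffs -1, -9, -4, 5 → best response Z.
Player 2 against R2: payoffs -9, 6, 4, 9 → best response Z.
Player 2 against R3: payoffs -5, -3, -7, -6 → best response X.
Player 2 against R4: payoffs 7, -1, 8, -6 → best response Y.
Mutual best responses: (R2, Z).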